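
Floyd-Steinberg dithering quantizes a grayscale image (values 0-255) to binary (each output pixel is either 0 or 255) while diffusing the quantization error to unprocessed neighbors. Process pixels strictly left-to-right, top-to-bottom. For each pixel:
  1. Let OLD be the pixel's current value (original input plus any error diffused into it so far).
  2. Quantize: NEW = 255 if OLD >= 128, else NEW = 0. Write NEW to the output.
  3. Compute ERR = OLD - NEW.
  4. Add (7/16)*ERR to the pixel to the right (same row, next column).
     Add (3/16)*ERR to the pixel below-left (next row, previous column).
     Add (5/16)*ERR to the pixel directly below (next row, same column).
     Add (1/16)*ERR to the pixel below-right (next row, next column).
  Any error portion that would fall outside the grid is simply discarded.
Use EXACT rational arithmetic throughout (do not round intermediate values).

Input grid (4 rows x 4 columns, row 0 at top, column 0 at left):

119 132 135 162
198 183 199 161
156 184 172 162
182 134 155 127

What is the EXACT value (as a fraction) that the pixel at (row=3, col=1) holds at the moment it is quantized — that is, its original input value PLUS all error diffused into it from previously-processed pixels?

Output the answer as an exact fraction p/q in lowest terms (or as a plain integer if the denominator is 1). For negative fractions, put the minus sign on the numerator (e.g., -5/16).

Answer: 27581715385/268435456

Derivation:
(0,0): OLD=119 → NEW=0, ERR=119
(0,1): OLD=2945/16 → NEW=255, ERR=-1135/16
(0,2): OLD=26615/256 → NEW=0, ERR=26615/256
(0,3): OLD=849857/4096 → NEW=255, ERR=-194623/4096
(1,0): OLD=56803/256 → NEW=255, ERR=-8477/256
(1,1): OLD=354869/2048 → NEW=255, ERR=-167371/2048
(1,2): OLD=11953241/65536 → NEW=255, ERR=-4758439/65536
(1,3): OLD=126755263/1048576 → NEW=0, ERR=126755263/1048576
(2,0): OLD=4270615/32768 → NEW=255, ERR=-4085225/32768
(2,1): OLD=92520045/1048576 → NEW=0, ERR=92520045/1048576
(2,2): OLD=430902273/2097152 → NEW=255, ERR=-103871487/2097152
(2,3): OLD=5824000157/33554432 → NEW=255, ERR=-2732380003/33554432
(3,0): OLD=2677377447/16777216 → NEW=255, ERR=-1600812633/16777216
(3,1): OLD=27581715385/268435456 → NEW=0, ERR=27581715385/268435456
Target (3,1): original=134, with diffused error = 27581715385/268435456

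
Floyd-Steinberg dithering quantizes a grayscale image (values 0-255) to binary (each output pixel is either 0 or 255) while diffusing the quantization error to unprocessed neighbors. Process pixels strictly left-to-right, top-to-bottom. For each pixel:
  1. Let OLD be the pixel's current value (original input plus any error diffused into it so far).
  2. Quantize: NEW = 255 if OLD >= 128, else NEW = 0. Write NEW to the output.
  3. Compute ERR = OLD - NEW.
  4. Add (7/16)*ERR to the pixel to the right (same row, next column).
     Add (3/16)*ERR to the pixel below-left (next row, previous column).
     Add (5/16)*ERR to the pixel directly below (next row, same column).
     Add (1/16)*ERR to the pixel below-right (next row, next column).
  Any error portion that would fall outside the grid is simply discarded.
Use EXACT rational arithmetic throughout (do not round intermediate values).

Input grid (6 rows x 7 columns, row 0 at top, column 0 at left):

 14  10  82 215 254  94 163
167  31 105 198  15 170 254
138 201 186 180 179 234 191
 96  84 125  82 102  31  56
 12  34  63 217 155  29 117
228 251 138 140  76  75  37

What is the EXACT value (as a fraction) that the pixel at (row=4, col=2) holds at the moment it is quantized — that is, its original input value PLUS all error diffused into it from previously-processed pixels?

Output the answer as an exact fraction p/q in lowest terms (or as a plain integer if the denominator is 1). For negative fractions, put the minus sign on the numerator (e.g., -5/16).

(0,0): OLD=14 → NEW=0, ERR=14
(0,1): OLD=129/8 → NEW=0, ERR=129/8
(0,2): OLD=11399/128 → NEW=0, ERR=11399/128
(0,3): OLD=520113/2048 → NEW=255, ERR=-2127/2048
(0,4): OLD=8308183/32768 → NEW=255, ERR=-47657/32768
(0,5): OLD=48949473/524288 → NEW=0, ERR=48949473/524288
(0,6): OLD=1709989415/8388608 → NEW=255, ERR=-429105625/8388608
(1,0): OLD=22323/128 → NEW=255, ERR=-10317/128
(1,1): OLD=18789/1024 → NEW=0, ERR=18789/1024
(1,2): OLD=4642249/32768 → NEW=255, ERR=-3713591/32768
(1,3): OLD=20104725/131072 → NEW=255, ERR=-13318635/131072
(1,4): OLD=-104601313/8388608 → NEW=0, ERR=-104601313/8388608
(1,5): OLD=12350622671/67108864 → NEW=255, ERR=-4762137649/67108864
(1,6): OLD=228496767297/1073741824 → NEW=255, ERR=-45307397823/1073741824
(2,0): OLD=1904679/16384 → NEW=0, ERR=1904679/16384
(2,1): OLD=121271709/524288 → NEW=255, ERR=-12421731/524288
(2,2): OLD=1026038039/8388608 → NEW=0, ERR=1026038039/8388608
(2,3): OLD=12907505439/67108864 → NEW=255, ERR=-4205254881/67108864
(2,4): OLD=68736697871/536870912 → NEW=255, ERR=-68165384689/536870912
(2,5): OLD=2535491829957/17179869184 → NEW=255, ERR=-1845374811963/17179869184
(2,6): OLD=34740357478579/274877906944 → NEW=0, ERR=34740357478579/274877906944
(3,0): OLD=1072789815/8388608 → NEW=0, ERR=1072789815/8388608
(3,1): OLD=10921694571/67108864 → NEW=255, ERR=-6191065749/67108864
(3,2): OLD=58858021553/536870912 → NEW=0, ERR=58858021553/536870912
(3,3): OLD=202335218151/2147483648 → NEW=0, ERR=202335218151/2147483648
(3,4): OLD=21849187489079/274877906944 → NEW=0, ERR=21849187489079/274877906944
(3,5): OLD=105487082392853/2199023255552 → NEW=0, ERR=105487082392853/2199023255552
(3,6): OLD=3862140736936459/35184372088832 → NEW=0, ERR=3862140736936459/35184372088832
(4,0): OLD=37223297241/1073741824 → NEW=0, ERR=37223297241/1073741824
(4,1): OLD=839858598661/17179869184 → NEW=0, ERR=839858598661/17179869184
(4,2): OLD=35884734180459/274877906944 → NEW=255, ERR=-34209132090261/274877906944
Target (4,2): original=63, with diffused error = 35884734180459/274877906944

Answer: 35884734180459/274877906944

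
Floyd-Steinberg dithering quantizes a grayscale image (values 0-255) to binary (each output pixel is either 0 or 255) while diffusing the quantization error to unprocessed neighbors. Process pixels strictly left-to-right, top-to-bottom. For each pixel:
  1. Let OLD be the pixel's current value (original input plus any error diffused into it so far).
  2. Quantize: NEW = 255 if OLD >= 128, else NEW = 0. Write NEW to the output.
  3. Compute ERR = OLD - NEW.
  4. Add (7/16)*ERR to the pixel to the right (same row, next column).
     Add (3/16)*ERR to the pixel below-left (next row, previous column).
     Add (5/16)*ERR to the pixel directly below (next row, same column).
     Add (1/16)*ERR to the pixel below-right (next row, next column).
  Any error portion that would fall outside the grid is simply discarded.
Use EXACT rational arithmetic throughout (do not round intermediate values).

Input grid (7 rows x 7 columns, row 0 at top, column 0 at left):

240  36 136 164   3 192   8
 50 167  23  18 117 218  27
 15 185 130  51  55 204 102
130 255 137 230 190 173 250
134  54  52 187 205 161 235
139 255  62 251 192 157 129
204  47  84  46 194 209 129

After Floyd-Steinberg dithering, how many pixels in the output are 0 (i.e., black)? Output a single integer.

(0,0): OLD=240 → NEW=255, ERR=-15
(0,1): OLD=471/16 → NEW=0, ERR=471/16
(0,2): OLD=38113/256 → NEW=255, ERR=-27167/256
(0,3): OLD=481575/4096 → NEW=0, ERR=481575/4096
(0,4): OLD=3567633/65536 → NEW=0, ERR=3567633/65536
(0,5): OLD=226300023/1048576 → NEW=255, ERR=-41086857/1048576
(0,6): OLD=-153390271/16777216 → NEW=0, ERR=-153390271/16777216
(1,0): OLD=13013/256 → NEW=0, ERR=13013/256
(1,1): OLD=363731/2048 → NEW=255, ERR=-158509/2048
(1,2): OLD=-1319857/65536 → NEW=0, ERR=-1319857/65536
(1,3): OLD=12977379/262144 → NEW=0, ERR=12977379/262144
(1,4): OLD=2611734153/16777216 → NEW=255, ERR=-1666455927/16777216
(1,5): OLD=22009966297/134217728 → NEW=255, ERR=-12215554343/134217728
(1,6): OLD=-38921550441/2147483648 → NEW=0, ERR=-38921550441/2147483648
(2,0): OLD=536513/32768 → NEW=0, ERR=536513/32768
(2,1): OLD=175508059/1048576 → NEW=255, ERR=-91878821/1048576
(2,2): OLD=1506869713/16777216 → NEW=0, ERR=1506869713/16777216
(2,3): OLD=11526903177/134217728 → NEW=0, ERR=11526903177/134217728
(2,4): OLD=51069720409/1073741824 → NEW=0, ERR=51069720409/1073741824
(2,5): OLD=6417047355379/34359738368 → NEW=255, ERR=-2344685928461/34359738368
(2,6): OLD=33421385570261/549755813888 → NEW=0, ERR=33421385570261/549755813888
(3,0): OLD=1991243697/16777216 → NEW=0, ERR=1991243697/16777216
(3,1): OLD=39917372637/134217728 → NEW=255, ERR=5691851997/134217728
(3,2): OLD=208571616359/1073741824 → NEW=255, ERR=-65232548761/1073741824
(3,3): OLD=1051366755233/4294967296 → NEW=255, ERR=-43849905247/4294967296
(3,4): OLD=106085994638257/549755813888 → NEW=255, ERR=-34101737903183/549755813888
(3,5): OLD=610924453401507/4398046511104 → NEW=255, ERR=-510577406930013/4398046511104
(3,6): OLD=15054879819873341/70368744177664 → NEW=255, ERR=-2889149945430979/70368744177664
(4,0): OLD=384488112703/2147483648 → NEW=255, ERR=-163120217537/2147483648
(4,1): OLD=1032416409523/34359738368 → NEW=0, ERR=1032416409523/34359738368
(4,2): OLD=25781725772381/549755813888 → NEW=0, ERR=25781725772381/549755813888
(4,3): OLD=830786628763151/4398046511104 → NEW=255, ERR=-290715231568369/4398046511104
(4,4): OLD=4724940947776125/35184372088832 → NEW=255, ERR=-4247073934876035/35184372088832
(4,5): OLD=67932185071096573/1125899906842624 → NEW=0, ERR=67932185071096573/1125899906842624
(4,6): OLD=4347069133417380603/18014398509481984 → NEW=255, ERR=-246602486500525317/18014398509481984
(5,0): OLD=66463689956041/549755813888 → NEW=0, ERR=66463689956041/549755813888
(5,1): OLD=1413214632372419/4398046511104 → NEW=255, ERR=291712772040899/4398046511104
(5,2): OLD=3348062089955269/35184372088832 → NEW=0, ERR=3348062089955269/35184372088832
(5,3): OLD=71008536160252857/281474976710656 → NEW=255, ERR=-767582900964423/281474976710656
(5,4): OLD=2887113818945158739/18014398509481984 → NEW=255, ERR=-1706557800972747181/18014398509481984
(5,5): OLD=17913264970269566755/144115188075855872 → NEW=0, ERR=17913264970269566755/144115188075855872
(5,6): OLD=421677823209532835757/2305843009213693952 → NEW=255, ERR=-166312144139959122003/2305843009213693952
(6,0): OLD=17888909726607793/70368744177664 → NEW=255, ERR=-55120038696527/70368744177664
(6,1): OLD=104464201968104421/1125899906842624 → NEW=0, ERR=104464201968104421/1125899906842624
(6,2): OLD=2845616297796957711/18014398509481984 → NEW=255, ERR=-1748055322120948209/18014398509481984
(6,3): OLD=-1314441046518828207/144115188075855872 → NEW=0, ERR=-1314441046518828207/144115188075855872
(6,4): OLD=52902117111053732211/288230376151711744 → NEW=255, ERR=-20596628807632762509/288230376151711744
(6,5): OLD=7273013176260334210207/36893488147419103232 → NEW=255, ERR=-2134826301331537113953/36893488147419103232
(6,6): OLD=52485199728144548602217/590295810358705651712 → NEW=0, ERR=52485199728144548602217/590295810358705651712
Output grid:
  Row 0: #.#..#.  (4 black, running=4)
  Row 1: .#..##.  (4 black, running=8)
  Row 2: .#...#.  (5 black, running=13)
  Row 3: .######  (1 black, running=14)
  Row 4: #..##.#  (3 black, running=17)
  Row 5: .#.##.#  (3 black, running=20)
  Row 6: #.#.##.  (3 black, running=23)

Answer: 23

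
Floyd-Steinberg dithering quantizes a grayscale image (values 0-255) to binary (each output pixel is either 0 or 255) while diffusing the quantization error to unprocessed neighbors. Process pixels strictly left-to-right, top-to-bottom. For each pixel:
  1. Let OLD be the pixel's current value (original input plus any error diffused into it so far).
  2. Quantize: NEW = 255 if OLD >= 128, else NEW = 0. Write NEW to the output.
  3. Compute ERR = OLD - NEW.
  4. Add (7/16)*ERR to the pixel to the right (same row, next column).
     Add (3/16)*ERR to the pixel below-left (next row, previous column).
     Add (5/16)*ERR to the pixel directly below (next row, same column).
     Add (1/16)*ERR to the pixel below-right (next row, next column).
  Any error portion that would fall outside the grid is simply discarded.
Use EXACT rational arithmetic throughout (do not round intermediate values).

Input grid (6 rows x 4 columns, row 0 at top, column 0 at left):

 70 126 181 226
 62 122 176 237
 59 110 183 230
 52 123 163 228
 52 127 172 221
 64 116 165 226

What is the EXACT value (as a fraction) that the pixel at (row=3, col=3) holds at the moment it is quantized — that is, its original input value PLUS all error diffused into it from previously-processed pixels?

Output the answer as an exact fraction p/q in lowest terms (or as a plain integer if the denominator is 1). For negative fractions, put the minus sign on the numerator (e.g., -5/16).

(0,0): OLD=70 → NEW=0, ERR=70
(0,1): OLD=1253/8 → NEW=255, ERR=-787/8
(0,2): OLD=17659/128 → NEW=255, ERR=-14981/128
(0,3): OLD=357981/2048 → NEW=255, ERR=-164259/2048
(1,0): OLD=8375/128 → NEW=0, ERR=8375/128
(1,1): OLD=104769/1024 → NEW=0, ERR=104769/1024
(1,2): OLD=5341205/32768 → NEW=255, ERR=-3014635/32768
(1,3): OLD=86177955/524288 → NEW=255, ERR=-47515485/524288
(2,0): OLD=1615963/16384 → NEW=0, ERR=1615963/16384
(2,1): OLD=90158297/524288 → NEW=255, ERR=-43535143/524288
(2,2): OLD=112536717/1048576 → NEW=0, ERR=112536717/1048576
(2,3): OLD=4074893529/16777216 → NEW=255, ERR=-203296551/16777216
(3,0): OLD=564156267/8388608 → NEW=0, ERR=564156267/8388608
(3,1): OLD=20503317237/134217728 → NEW=255, ERR=-13722203403/134217728
(3,2): OLD=309983795851/2147483648 → NEW=255, ERR=-237624534389/2147483648
(3,3): OLD=6271014010957/34359738368 → NEW=255, ERR=-2490719272883/34359738368
Target (3,3): original=228, with diffused error = 6271014010957/34359738368

Answer: 6271014010957/34359738368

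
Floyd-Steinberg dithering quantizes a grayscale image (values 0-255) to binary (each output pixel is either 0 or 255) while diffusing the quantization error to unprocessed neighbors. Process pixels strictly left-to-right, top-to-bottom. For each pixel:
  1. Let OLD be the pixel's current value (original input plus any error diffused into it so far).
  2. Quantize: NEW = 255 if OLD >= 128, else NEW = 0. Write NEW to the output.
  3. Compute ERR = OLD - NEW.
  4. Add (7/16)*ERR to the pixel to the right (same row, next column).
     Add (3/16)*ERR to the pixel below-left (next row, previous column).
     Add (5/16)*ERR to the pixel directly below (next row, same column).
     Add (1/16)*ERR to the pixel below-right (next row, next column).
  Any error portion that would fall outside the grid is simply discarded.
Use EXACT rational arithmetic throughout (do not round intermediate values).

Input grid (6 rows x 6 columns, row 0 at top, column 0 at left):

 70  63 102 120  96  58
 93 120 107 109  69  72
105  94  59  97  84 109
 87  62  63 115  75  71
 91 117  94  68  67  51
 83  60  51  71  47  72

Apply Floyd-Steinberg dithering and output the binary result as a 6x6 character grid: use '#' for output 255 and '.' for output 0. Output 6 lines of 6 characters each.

Answer: ..#...
#..#.#
.#.#..
...#.#
#.#...
.....#

Derivation:
(0,0): OLD=70 → NEW=0, ERR=70
(0,1): OLD=749/8 → NEW=0, ERR=749/8
(0,2): OLD=18299/128 → NEW=255, ERR=-14341/128
(0,3): OLD=145373/2048 → NEW=0, ERR=145373/2048
(0,4): OLD=4163339/32768 → NEW=0, ERR=4163339/32768
(0,5): OLD=59552077/524288 → NEW=0, ERR=59552077/524288
(1,0): OLD=16951/128 → NEW=255, ERR=-15689/128
(1,1): OLD=80897/1024 → NEW=0, ERR=80897/1024
(1,2): OLD=4119317/32768 → NEW=0, ERR=4119317/32768
(1,3): OLD=26607793/131072 → NEW=255, ERR=-6815567/131072
(1,4): OLD=936916915/8388608 → NEW=0, ERR=936916915/8388608
(1,5): OLD=22052075765/134217728 → NEW=255, ERR=-12173444875/134217728
(2,0): OLD=1335451/16384 → NEW=0, ERR=1335451/16384
(2,1): OLD=89264473/524288 → NEW=255, ERR=-44428967/524288
(2,2): OLD=473102923/8388608 → NEW=0, ERR=473102923/8388608
(2,3): OLD=9007577267/67108864 → NEW=255, ERR=-8105183053/67108864
(2,4): OLD=98369941657/2147483648 → NEW=0, ERR=98369941657/2147483648
(2,5): OLD=3699776213951/34359738368 → NEW=0, ERR=3699776213951/34359738368
(3,0): OLD=810194155/8388608 → NEW=0, ERR=810194155/8388608
(3,1): OLD=6270800271/67108864 → NEW=0, ERR=6270800271/67108864
(3,2): OLD=50231498397/536870912 → NEW=0, ERR=50231498397/536870912
(3,3): OLD=4477246752215/34359738368 → NEW=255, ERR=-4284486531625/34359738368
(3,4): OLD=13029675285751/274877906944 → NEW=0, ERR=13029675285751/274877906944
(3,5): OLD=564051430378777/4398046511104 → NEW=255, ERR=-557450429952743/4398046511104
(4,0): OLD=148930672997/1073741824 → NEW=255, ERR=-124873492123/1073741824
(4,1): OLD=2042688113569/17179869184 → NEW=0, ERR=2042688113569/17179869184
(4,2): OLD=86705949726355/549755813888 → NEW=255, ERR=-53481782815085/549755813888
(4,3): OLD=10618029347583/8796093022208 → NEW=0, ERR=10618029347583/8796093022208
(4,4): OLD=7146954839147759/140737488355328 → NEW=0, ERR=7146954839147759/140737488355328
(4,5): OLD=82349599325847593/2251799813685248 → NEW=0, ERR=82349599325847593/2251799813685248
(5,0): OLD=18953051247219/274877906944 → NEW=0, ERR=18953051247219/274877906944
(5,1): OLD=895557820552355/8796093022208 → NEW=0, ERR=895557820552355/8796093022208
(5,2): OLD=5122842213485745/70368744177664 → NEW=0, ERR=5122842213485745/70368744177664
(5,3): OLD=240196548225041195/2251799813685248 → NEW=0, ERR=240196548225041195/2251799813685248
(5,4): OLD=524531587261117451/4503599627370496 → NEW=0, ERR=524531587261117451/4503599627370496
(5,5): OLD=9912066429669837767/72057594037927936 → NEW=255, ERR=-8462620050001785913/72057594037927936
Row 0: ..#...
Row 1: #..#.#
Row 2: .#.#..
Row 3: ...#.#
Row 4: #.#...
Row 5: .....#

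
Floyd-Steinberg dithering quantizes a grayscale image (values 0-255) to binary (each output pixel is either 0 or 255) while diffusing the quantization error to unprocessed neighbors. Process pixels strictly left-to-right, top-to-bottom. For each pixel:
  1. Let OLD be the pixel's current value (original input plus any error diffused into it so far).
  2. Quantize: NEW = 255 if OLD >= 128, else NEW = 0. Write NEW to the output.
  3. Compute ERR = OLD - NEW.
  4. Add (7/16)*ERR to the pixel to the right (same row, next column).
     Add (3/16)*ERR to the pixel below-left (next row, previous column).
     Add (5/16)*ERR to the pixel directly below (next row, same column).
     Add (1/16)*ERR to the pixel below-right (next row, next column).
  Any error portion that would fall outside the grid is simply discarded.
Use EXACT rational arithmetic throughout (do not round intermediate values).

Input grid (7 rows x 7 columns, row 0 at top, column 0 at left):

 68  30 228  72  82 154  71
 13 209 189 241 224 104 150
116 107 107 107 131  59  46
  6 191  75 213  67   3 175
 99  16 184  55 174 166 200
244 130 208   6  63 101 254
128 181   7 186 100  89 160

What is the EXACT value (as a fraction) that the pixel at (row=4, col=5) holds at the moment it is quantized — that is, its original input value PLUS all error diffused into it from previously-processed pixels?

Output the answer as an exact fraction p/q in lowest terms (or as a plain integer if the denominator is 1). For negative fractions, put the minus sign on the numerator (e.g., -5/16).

Answer: 37804883726290629/281474976710656

Derivation:
(0,0): OLD=68 → NEW=0, ERR=68
(0,1): OLD=239/4 → NEW=0, ERR=239/4
(0,2): OLD=16265/64 → NEW=255, ERR=-55/64
(0,3): OLD=73343/1024 → NEW=0, ERR=73343/1024
(0,4): OLD=1856889/16384 → NEW=0, ERR=1856889/16384
(0,5): OLD=53368399/262144 → NEW=255, ERR=-13478321/262144
(0,6): OLD=203447337/4194304 → NEW=0, ERR=203447337/4194304
(1,0): OLD=2909/64 → NEW=0, ERR=2909/64
(1,1): OLD=128843/512 → NEW=255, ERR=-1717/512
(1,2): OLD=3349351/16384 → NEW=255, ERR=-828569/16384
(1,3): OLD=17200187/65536 → NEW=255, ERR=488507/65536
(1,4): OLD=1080094257/4194304 → NEW=255, ERR=10546737/4194304
(1,5): OLD=3530294465/33554432 → NEW=0, ERR=3530294465/33554432
(1,6): OLD=111655366447/536870912 → NEW=255, ERR=-25246716113/536870912
(2,0): OLD=1061481/8192 → NEW=255, ERR=-1027479/8192
(2,1): OLD=11648979/262144 → NEW=0, ERR=11648979/262144
(2,2): OLD=469030841/4194304 → NEW=0, ERR=469030841/4194304
(2,3): OLD=5219856561/33554432 → NEW=255, ERR=-3336523599/33554432
(2,4): OLD=29118646369/268435456 → NEW=0, ERR=29118646369/268435456
(2,5): OLD=1122500581291/8589934592 → NEW=255, ERR=-1067932739669/8589934592
(2,6): OLD=-2269319223971/137438953472 → NEW=0, ERR=-2269319223971/137438953472
(3,0): OLD=-104283879/4194304 → NEW=0, ERR=-104283879/4194304
(3,1): OLD=6950373733/33554432 → NEW=255, ERR=-1606006427/33554432
(3,2): OLD=19633002783/268435456 → NEW=0, ERR=19633002783/268435456
(3,3): OLD=259043005625/1073741824 → NEW=255, ERR=-14761159495/1073741824
(3,4): OLD=8982820109593/137438953472 → NEW=0, ERR=8982820109593/137438953472
(3,5): OLD=-3928509685349/1099511627776 → NEW=0, ERR=-3928509685349/1099511627776
(3,6): OLD=2823664830338885/17592186044416 → NEW=255, ERR=-1662342610987195/17592186044416
(4,0): OLD=44160845847/536870912 → NEW=0, ERR=44160845847/536870912
(4,1): OLD=422534040427/8589934592 → NEW=0, ERR=422534040427/8589934592
(4,2): OLD=30622380693925/137438953472 → NEW=255, ERR=-4424552441435/137438953472
(4,3): OLD=58763913821095/1099511627776 → NEW=0, ERR=58763913821095/1099511627776
(4,4): OLD=1902399808240421/8796093022208 → NEW=255, ERR=-340603912422619/8796093022208
(4,5): OLD=37804883726290629/281474976710656 → NEW=255, ERR=-33971235334926651/281474976710656
Target (4,5): original=166, with diffused error = 37804883726290629/281474976710656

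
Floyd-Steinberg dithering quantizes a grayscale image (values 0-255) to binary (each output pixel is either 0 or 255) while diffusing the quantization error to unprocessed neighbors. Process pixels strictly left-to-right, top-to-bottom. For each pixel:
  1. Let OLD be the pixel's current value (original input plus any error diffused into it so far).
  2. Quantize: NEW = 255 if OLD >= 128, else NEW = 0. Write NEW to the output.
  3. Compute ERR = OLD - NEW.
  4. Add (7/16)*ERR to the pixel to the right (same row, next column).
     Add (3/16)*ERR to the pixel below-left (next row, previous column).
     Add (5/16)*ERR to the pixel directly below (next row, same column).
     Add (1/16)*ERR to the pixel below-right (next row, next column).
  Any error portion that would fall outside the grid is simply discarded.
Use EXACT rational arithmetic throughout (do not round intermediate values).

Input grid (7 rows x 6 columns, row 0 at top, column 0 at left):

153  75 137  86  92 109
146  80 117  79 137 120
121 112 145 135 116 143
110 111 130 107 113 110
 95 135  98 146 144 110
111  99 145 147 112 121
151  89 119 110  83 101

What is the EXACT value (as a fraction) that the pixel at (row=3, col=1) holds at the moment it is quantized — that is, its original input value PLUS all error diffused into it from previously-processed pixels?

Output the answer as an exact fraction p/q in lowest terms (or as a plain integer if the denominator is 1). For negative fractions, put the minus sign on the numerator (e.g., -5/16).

Answer: 11355272017/67108864

Derivation:
(0,0): OLD=153 → NEW=255, ERR=-102
(0,1): OLD=243/8 → NEW=0, ERR=243/8
(0,2): OLD=19237/128 → NEW=255, ERR=-13403/128
(0,3): OLD=82307/2048 → NEW=0, ERR=82307/2048
(0,4): OLD=3590805/32768 → NEW=0, ERR=3590805/32768
(0,5): OLD=82283027/524288 → NEW=255, ERR=-51410413/524288
(1,0): OLD=15337/128 → NEW=0, ERR=15337/128
(1,1): OLD=118687/1024 → NEW=0, ERR=118687/1024
(1,2): OLD=4732363/32768 → NEW=255, ERR=-3623477/32768
(1,3): OLD=7495055/131072 → NEW=0, ERR=7495055/131072
(1,4): OLD=1513204589/8388608 → NEW=255, ERR=-625890451/8388608
(1,5): OLD=8531307243/134217728 → NEW=0, ERR=8531307243/134217728
(2,0): OLD=2952005/16384 → NEW=255, ERR=-1225915/16384
(2,1): OLD=53603207/524288 → NEW=0, ERR=53603207/524288
(2,2): OLD=1452400853/8388608 → NEW=255, ERR=-686694187/8388608
(2,3): OLD=6452835053/67108864 → NEW=0, ERR=6452835053/67108864
(2,4): OLD=322645415879/2147483648 → NEW=255, ERR=-224962914361/2147483648
(2,5): OLD=3860978810081/34359738368 → NEW=0, ERR=3860978810081/34359738368
(3,0): OLD=887410101/8388608 → NEW=0, ERR=887410101/8388608
(3,1): OLD=11355272017/67108864 → NEW=255, ERR=-5757488303/67108864
Target (3,1): original=111, with diffused error = 11355272017/67108864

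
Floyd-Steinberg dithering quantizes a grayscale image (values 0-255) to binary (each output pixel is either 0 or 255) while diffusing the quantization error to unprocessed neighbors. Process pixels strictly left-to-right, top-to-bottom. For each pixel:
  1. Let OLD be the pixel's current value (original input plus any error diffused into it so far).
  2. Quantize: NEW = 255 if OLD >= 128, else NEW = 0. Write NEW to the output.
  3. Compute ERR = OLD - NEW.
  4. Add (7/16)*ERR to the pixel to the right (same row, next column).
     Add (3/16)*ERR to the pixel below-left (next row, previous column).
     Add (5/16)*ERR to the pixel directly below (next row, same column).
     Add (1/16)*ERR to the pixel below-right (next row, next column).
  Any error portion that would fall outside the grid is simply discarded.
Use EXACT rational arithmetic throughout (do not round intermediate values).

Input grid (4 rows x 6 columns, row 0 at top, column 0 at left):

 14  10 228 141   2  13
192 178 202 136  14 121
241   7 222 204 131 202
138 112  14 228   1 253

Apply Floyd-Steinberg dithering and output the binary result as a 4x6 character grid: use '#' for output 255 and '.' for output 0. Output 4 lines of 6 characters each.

Answer: ..##..
###...
#.##.#
...#.#

Derivation:
(0,0): OLD=14 → NEW=0, ERR=14
(0,1): OLD=129/8 → NEW=0, ERR=129/8
(0,2): OLD=30087/128 → NEW=255, ERR=-2553/128
(0,3): OLD=270897/2048 → NEW=255, ERR=-251343/2048
(0,4): OLD=-1693865/32768 → NEW=0, ERR=-1693865/32768
(0,5): OLD=-5041311/524288 → NEW=0, ERR=-5041311/524288
(1,0): OLD=25523/128 → NEW=255, ERR=-7117/128
(1,1): OLD=159589/1024 → NEW=255, ERR=-101531/1024
(1,2): OLD=4272457/32768 → NEW=255, ERR=-4083383/32768
(1,3): OLD=4219221/131072 → NEW=0, ERR=4219221/131072
(1,4): OLD=20601759/8388608 → NEW=0, ERR=20601759/8388608
(1,5): OLD=15547623081/134217728 → NEW=0, ERR=15547623081/134217728
(2,0): OLD=3359271/16384 → NEW=255, ERR=-818649/16384
(2,1): OLD=-38108131/524288 → NEW=0, ERR=-38108131/524288
(2,2): OLD=1267490199/8388608 → NEW=255, ERR=-871604841/8388608
(2,3): OLD=10822896287/67108864 → NEW=255, ERR=-6289864033/67108864
(2,4): OLD=245873753693/2147483648 → NEW=0, ERR=245873753693/2147483648
(2,5): OLD=9910867322971/34359738368 → NEW=255, ERR=1149134039131/34359738368
(3,0): OLD=912319671/8388608 → NEW=0, ERR=912319671/8388608
(3,1): OLD=7668004971/67108864 → NEW=0, ERR=7668004971/67108864
(3,2): OLD=5048396913/536870912 → NEW=0, ERR=5048396913/536870912
(3,3): OLD=7483487637971/34359738368 → NEW=255, ERR=-1278245645869/34359738368
(3,4): OLD=5749464160371/274877906944 → NEW=0, ERR=5749464160371/274877906944
(3,5): OLD=1230389218469853/4398046511104 → NEW=255, ERR=108887358138333/4398046511104
Row 0: ..##..
Row 1: ###...
Row 2: #.##.#
Row 3: ...#.#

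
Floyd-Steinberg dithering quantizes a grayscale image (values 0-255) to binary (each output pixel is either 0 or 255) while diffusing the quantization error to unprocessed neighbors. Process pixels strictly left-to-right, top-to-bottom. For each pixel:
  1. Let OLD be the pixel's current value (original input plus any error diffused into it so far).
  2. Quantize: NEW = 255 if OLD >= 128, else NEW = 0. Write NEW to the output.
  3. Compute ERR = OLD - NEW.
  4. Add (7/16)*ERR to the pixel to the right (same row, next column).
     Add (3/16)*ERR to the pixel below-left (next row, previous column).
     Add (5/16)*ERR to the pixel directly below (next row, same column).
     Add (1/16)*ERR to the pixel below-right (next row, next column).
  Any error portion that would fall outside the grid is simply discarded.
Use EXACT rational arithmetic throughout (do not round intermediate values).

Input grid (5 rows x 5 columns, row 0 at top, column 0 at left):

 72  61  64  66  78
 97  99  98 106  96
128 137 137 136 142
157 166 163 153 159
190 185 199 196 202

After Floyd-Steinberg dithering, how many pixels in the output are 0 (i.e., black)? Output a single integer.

(0,0): OLD=72 → NEW=0, ERR=72
(0,1): OLD=185/2 → NEW=0, ERR=185/2
(0,2): OLD=3343/32 → NEW=0, ERR=3343/32
(0,3): OLD=57193/512 → NEW=0, ERR=57193/512
(0,4): OLD=1039327/8192 → NEW=0, ERR=1039327/8192
(1,0): OLD=4379/32 → NEW=255, ERR=-3781/32
(1,1): OLD=25677/256 → NEW=0, ERR=25677/256
(1,2): OLD=1648673/8192 → NEW=255, ERR=-440287/8192
(1,3): OLD=4840213/32768 → NEW=255, ERR=-3515627/32768
(1,4): OLD=50169151/524288 → NEW=0, ERR=50169151/524288
(2,0): OLD=450079/4096 → NEW=0, ERR=450079/4096
(2,1): OLD=26077493/131072 → NEW=255, ERR=-7345867/131072
(2,2): OLD=171624895/2097152 → NEW=0, ERR=171624895/2097152
(2,3): OLD=5129092717/33554432 → NEW=255, ERR=-3427287443/33554432
(2,4): OLD=64698783675/536870912 → NEW=0, ERR=64698783675/536870912
(3,0): OLD=379227903/2097152 → NEW=255, ERR=-155545857/2097152
(3,1): OLD=2319430243/16777216 → NEW=255, ERR=-1958759837/16777216
(3,2): OLD=61654908257/536870912 → NEW=0, ERR=61654908257/536870912
(3,3): OLD=213711709885/1073741824 → NEW=255, ERR=-60092455235/1073741824
(3,4): OLD=2848266652185/17179869184 → NEW=255, ERR=-1532599989735/17179869184
(4,0): OLD=38904622849/268435456 → NEW=255, ERR=-29546418431/268435456
(4,1): OLD=1007231452945/8589934592 → NEW=0, ERR=1007231452945/8589934592
(4,2): OLD=36888260609919/137438953472 → NEW=255, ERR=1841327474559/137438953472
(4,3): OLD=384439935819857/2199023255552 → NEW=255, ERR=-176310994345903/2199023255552
(4,4): OLD=4769132859771063/35184372088832 → NEW=255, ERR=-4202882022881097/35184372088832
Output grid:
  Row 0: .....  (5 black, running=5)
  Row 1: #.##.  (2 black, running=7)
  Row 2: .#.#.  (3 black, running=10)
  Row 3: ##.##  (1 black, running=11)
  Row 4: #.###  (1 black, running=12)

Answer: 12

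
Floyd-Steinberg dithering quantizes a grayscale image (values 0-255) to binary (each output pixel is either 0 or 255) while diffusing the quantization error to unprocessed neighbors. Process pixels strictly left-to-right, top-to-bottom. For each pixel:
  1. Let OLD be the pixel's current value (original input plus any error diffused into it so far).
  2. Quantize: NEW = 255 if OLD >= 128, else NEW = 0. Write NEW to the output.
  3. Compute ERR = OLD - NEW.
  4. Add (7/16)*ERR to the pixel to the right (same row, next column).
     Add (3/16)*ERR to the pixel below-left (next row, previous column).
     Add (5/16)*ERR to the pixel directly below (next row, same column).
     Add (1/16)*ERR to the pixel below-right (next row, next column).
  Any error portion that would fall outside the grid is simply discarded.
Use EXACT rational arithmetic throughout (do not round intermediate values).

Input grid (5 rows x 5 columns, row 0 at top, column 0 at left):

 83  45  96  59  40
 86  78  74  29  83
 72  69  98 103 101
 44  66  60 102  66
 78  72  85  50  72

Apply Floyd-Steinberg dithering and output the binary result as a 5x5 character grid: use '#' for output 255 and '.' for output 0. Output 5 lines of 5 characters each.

Answer: ..#..
.#...
..#.#
...#.
.#...

Derivation:
(0,0): OLD=83 → NEW=0, ERR=83
(0,1): OLD=1301/16 → NEW=0, ERR=1301/16
(0,2): OLD=33683/256 → NEW=255, ERR=-31597/256
(0,3): OLD=20485/4096 → NEW=0, ERR=20485/4096
(0,4): OLD=2764835/65536 → NEW=0, ERR=2764835/65536
(1,0): OLD=32559/256 → NEW=0, ERR=32559/256
(1,1): OLD=288969/2048 → NEW=255, ERR=-233271/2048
(1,2): OLD=-549379/65536 → NEW=0, ERR=-549379/65536
(1,3): OLD=7101881/262144 → NEW=0, ERR=7101881/262144
(1,4): OLD=454448139/4194304 → NEW=0, ERR=454448139/4194304
(2,0): OLD=2961843/32768 → NEW=0, ERR=2961843/32768
(2,1): OLD=83181153/1048576 → NEW=0, ERR=83181153/1048576
(2,2): OLD=2148272739/16777216 → NEW=255, ERR=-2129917341/16777216
(2,3): OLD=20324769145/268435456 → NEW=0, ERR=20324769145/268435456
(2,4): OLD=728760811535/4294967296 → NEW=255, ERR=-366455848945/4294967296
(3,0): OLD=1461635843/16777216 → NEW=0, ERR=1461635843/16777216
(3,1): OLD=14864697415/134217728 → NEW=0, ERR=14864697415/134217728
(3,2): OLD=377679096893/4294967296 → NEW=0, ERR=377679096893/4294967296
(3,3): OLD=1204311931349/8589934592 → NEW=255, ERR=-986121389611/8589934592
(3,4): OLD=-846044674935/137438953472 → NEW=0, ERR=-846044674935/137438953472
(4,0): OLD=270563250509/2147483648 → NEW=0, ERR=270563250509/2147483648
(4,1): OLD=12621255485005/68719476736 → NEW=255, ERR=-4902211082675/68719476736
(4,2): OLD=73301150259491/1099511627776 → NEW=0, ERR=73301150259491/1099511627776
(4,3): OLD=837980441292365/17592186044416 → NEW=0, ERR=837980441292365/17592186044416
(4,4): OLD=23571016214332059/281474976710656 → NEW=0, ERR=23571016214332059/281474976710656
Row 0: ..#..
Row 1: .#...
Row 2: ..#.#
Row 3: ...#.
Row 4: .#...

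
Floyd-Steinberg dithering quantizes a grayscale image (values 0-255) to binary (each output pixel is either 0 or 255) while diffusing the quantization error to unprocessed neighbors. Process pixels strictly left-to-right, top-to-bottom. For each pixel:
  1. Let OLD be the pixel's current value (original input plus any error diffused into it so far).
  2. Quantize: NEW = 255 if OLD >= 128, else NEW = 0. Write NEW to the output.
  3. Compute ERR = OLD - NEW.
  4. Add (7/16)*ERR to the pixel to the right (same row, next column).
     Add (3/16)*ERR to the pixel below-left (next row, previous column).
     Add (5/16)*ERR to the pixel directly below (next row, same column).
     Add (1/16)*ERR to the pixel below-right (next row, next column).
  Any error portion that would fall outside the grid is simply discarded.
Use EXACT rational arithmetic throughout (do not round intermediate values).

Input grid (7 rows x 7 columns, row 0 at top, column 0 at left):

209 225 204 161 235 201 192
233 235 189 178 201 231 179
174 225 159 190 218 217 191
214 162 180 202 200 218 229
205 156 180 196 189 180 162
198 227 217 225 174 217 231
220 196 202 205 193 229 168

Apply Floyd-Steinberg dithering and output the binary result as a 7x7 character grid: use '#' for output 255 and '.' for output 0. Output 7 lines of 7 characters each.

Answer: #######
##.#.##
######.
#.#.###
#.###.#
####.##
##.####

Derivation:
(0,0): OLD=209 → NEW=255, ERR=-46
(0,1): OLD=1639/8 → NEW=255, ERR=-401/8
(0,2): OLD=23305/128 → NEW=255, ERR=-9335/128
(0,3): OLD=264383/2048 → NEW=255, ERR=-257857/2048
(0,4): OLD=5895481/32768 → NEW=255, ERR=-2460359/32768
(0,5): OLD=88159375/524288 → NEW=255, ERR=-45534065/524288
(0,6): OLD=1291874281/8388608 → NEW=255, ERR=-847220759/8388608
(1,0): OLD=26781/128 → NEW=255, ERR=-5859/128
(1,1): OLD=187147/1024 → NEW=255, ERR=-73973/1024
(1,2): OLD=3534503/32768 → NEW=0, ERR=3534503/32768
(1,3): OLD=21916347/131072 → NEW=255, ERR=-11507013/131072
(1,4): OLD=964471537/8388608 → NEW=0, ERR=964471537/8388608
(1,5): OLD=15470678273/67108864 → NEW=255, ERR=-1642082047/67108864
(1,6): OLD=140988021487/1073741824 → NEW=255, ERR=-132816143633/1073741824
(2,0): OLD=2394537/16384 → NEW=255, ERR=-1783383/16384
(2,1): OLD=90265363/524288 → NEW=255, ERR=-43428077/524288
(2,2): OLD=1136594041/8388608 → NEW=255, ERR=-1002500999/8388608
(2,3): OLD=9299932273/67108864 → NEW=255, ERR=-7812828047/67108864
(2,4): OLD=103573472993/536870912 → NEW=255, ERR=-33328609567/536870912
(2,5): OLD=2855068441067/17179869184 → NEW=255, ERR=-1525798200853/17179869184
(2,6): OLD=30775428325661/274877906944 → NEW=0, ERR=30775428325661/274877906944
(3,0): OLD=1379536601/8388608 → NEW=255, ERR=-759558439/8388608
(3,1): OLD=4515760805/67108864 → NEW=0, ERR=4515760805/67108864
(3,2): OLD=77893267999/536870912 → NEW=255, ERR=-59008814561/536870912
(3,3): OLD=211361517785/2147483648 → NEW=0, ERR=211361517785/2147483648
(3,4): OLD=54901770271449/274877906944 → NEW=255, ERR=-15192095999271/274877906944
(3,5): OLD=402813824118107/2199023255552 → NEW=255, ERR=-157937106047653/2199023255552
(3,6): OLD=7987376429326213/35184372088832 → NEW=255, ERR=-984638453325947/35184372088832
(4,0): OLD=203282018775/1073741824 → NEW=255, ERR=-70522146345/1073741824
(4,1): OLD=2096389065131/17179869184 → NEW=0, ERR=2096389065131/17179869184
(4,2): OLD=60940047568997/274877906944 → NEW=255, ERR=-9153818701723/274877906944
(4,3): OLD=428711477796839/2199023255552 → NEW=255, ERR=-132039452368921/2199023255552
(4,4): OLD=2430254597152421/17592186044416 → NEW=255, ERR=-2055752844173659/17592186044416
(4,5): OLD=55016979665708165/562949953421312 → NEW=0, ERR=55016979665708165/562949953421312
(4,6): OLD=1725082161513722931/9007199254740992 → NEW=255, ERR=-571753648445230029/9007199254740992
(5,0): OLD=55073221062705/274877906944 → NEW=255, ERR=-15020645208015/274877906944
(5,1): OLD=507704020602747/2199023255552 → NEW=255, ERR=-53046909563013/2199023255552
(5,2): OLD=3384873535748269/17592186044416 → NEW=255, ERR=-1101133905577811/17592186044416
(5,3): OLD=21794625698332417/140737488355328 → NEW=255, ERR=-14093433832276223/140737488355328
(5,4): OLD=974964907144093643/9007199254740992 → NEW=0, ERR=974964907144093643/9007199254740992
(5,5): OLD=19865651067086714715/72057594037927936 → NEW=255, ERR=1490964587415091035/72057594037927936
(5,6): OLD=260933647135488732661/1152921504606846976 → NEW=255, ERR=-33061336539257246219/1152921504606846976
(6,0): OLD=6980595322533401/35184372088832 → NEW=255, ERR=-1991419560118759/35184372088832
(6,1): OLD=83625055164612013/562949953421312 → NEW=255, ERR=-59927182957822547/562949953421312
(6,2): OLD=1041081329025026791/9007199254740992 → NEW=0, ERR=1041081329025026791/9007199254740992
(6,3): OLD=17341199097086845817/72057594037927936 → NEW=255, ERR=-1033487382584777863/72057594037927936
(6,4): OLD=31441886329613951747/144115188075855872 → NEW=255, ERR=-5307486629729295613/144115188075855872
(6,5): OLD=4071973807104526296183/18446744073709551616 → NEW=255, ERR=-631945931691409365897/18446744073709551616
(6,6): OLD=42898006559529092789969/295147905179352825856 → NEW=255, ERR=-32364709261205877803311/295147905179352825856
Row 0: #######
Row 1: ##.#.##
Row 2: ######.
Row 3: #.#.###
Row 4: #.###.#
Row 5: ####.##
Row 6: ##.####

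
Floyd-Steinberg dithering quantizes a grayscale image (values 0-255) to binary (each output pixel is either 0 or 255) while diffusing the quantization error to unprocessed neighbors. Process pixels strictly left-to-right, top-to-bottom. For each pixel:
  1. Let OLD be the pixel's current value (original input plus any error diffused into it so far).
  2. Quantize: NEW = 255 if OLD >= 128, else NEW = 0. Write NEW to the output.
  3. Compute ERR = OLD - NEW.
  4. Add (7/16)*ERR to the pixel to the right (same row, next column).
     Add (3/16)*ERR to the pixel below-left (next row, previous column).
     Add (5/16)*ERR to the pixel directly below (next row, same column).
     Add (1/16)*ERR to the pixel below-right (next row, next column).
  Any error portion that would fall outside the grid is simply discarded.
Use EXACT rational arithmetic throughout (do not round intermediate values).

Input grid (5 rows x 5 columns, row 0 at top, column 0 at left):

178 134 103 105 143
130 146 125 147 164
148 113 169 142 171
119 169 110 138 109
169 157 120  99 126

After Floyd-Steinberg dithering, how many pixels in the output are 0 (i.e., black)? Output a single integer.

(0,0): OLD=178 → NEW=255, ERR=-77
(0,1): OLD=1605/16 → NEW=0, ERR=1605/16
(0,2): OLD=37603/256 → NEW=255, ERR=-27677/256
(0,3): OLD=236341/4096 → NEW=0, ERR=236341/4096
(0,4): OLD=11026035/65536 → NEW=255, ERR=-5685645/65536
(1,0): OLD=31935/256 → NEW=0, ERR=31935/256
(1,1): OLD=423609/2048 → NEW=255, ERR=-98631/2048
(1,2): OLD=5716909/65536 → NEW=0, ERR=5716909/65536
(1,3): OLD=47231017/262144 → NEW=255, ERR=-19615703/262144
(1,4): OLD=451968859/4194304 → NEW=0, ERR=451968859/4194304
(2,0): OLD=5831171/32768 → NEW=255, ERR=-2524669/32768
(2,1): OLD=92688849/1048576 → NEW=0, ERR=92688849/1048576
(2,2): OLD=3655636659/16777216 → NEW=255, ERR=-622553421/16777216
(2,3): OLD=34370090857/268435456 → NEW=255, ERR=-34080950423/268435456
(2,4): OLD=620416309663/4294967296 → NEW=255, ERR=-474800350817/4294967296
(3,0): OLD=1870608211/16777216 → NEW=0, ERR=1870608211/16777216
(3,1): OLD=31357333335/134217728 → NEW=255, ERR=-2868187305/134217728
(3,2): OLD=303973000685/4294967296 → NEW=0, ERR=303973000685/4294967296
(3,3): OLD=912606004037/8589934592 → NEW=0, ERR=912606004037/8589934592
(3,4): OLD=15530494035001/137438953472 → NEW=0, ERR=15530494035001/137438953472
(4,0): OLD=429144503037/2147483648 → NEW=255, ERR=-118463827203/2147483648
(4,1): OLD=10062349001981/68719476736 → NEW=255, ERR=-7461117565699/68719476736
(4,2): OLD=124465444624755/1099511627776 → NEW=0, ERR=124465444624755/1099511627776
(4,3): OLD=3647501318369533/17592186044416 → NEW=255, ERR=-838506122956547/17592186044416
(4,4): OLD=41404837483515243/281474976710656 → NEW=255, ERR=-30371281577702037/281474976710656
Output grid:
  Row 0: #.#.#  (2 black, running=2)
  Row 1: .#.#.  (3 black, running=5)
  Row 2: #.###  (1 black, running=6)
  Row 3: .#...  (4 black, running=10)
  Row 4: ##.##  (1 black, running=11)

Answer: 11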